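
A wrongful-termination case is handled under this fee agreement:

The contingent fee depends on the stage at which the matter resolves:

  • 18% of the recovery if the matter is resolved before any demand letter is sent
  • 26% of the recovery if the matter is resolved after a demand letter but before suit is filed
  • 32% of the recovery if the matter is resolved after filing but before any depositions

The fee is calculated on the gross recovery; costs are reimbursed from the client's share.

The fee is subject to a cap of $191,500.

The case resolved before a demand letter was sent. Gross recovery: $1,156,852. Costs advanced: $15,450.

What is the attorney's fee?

$191,500.00

Fee base is the gross recovery, $1,156,852; costs are reimbursed separately.
The matter resolved before a demand letter was sent, so the 18% rate applies.
$1,156,852 × 18% = $208,233.36
$208,233.36 exceeds the $191,500 cap, so the fee is capped at $191,500.00.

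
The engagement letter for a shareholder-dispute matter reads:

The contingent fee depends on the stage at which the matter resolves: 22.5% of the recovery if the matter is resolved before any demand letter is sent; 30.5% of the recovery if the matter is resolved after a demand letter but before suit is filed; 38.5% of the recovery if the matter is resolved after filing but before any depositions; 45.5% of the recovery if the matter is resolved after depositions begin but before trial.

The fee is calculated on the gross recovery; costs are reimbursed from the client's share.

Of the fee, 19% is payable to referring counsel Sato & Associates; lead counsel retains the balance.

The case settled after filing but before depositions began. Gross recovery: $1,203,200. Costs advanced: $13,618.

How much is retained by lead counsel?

$375,217.92

Fee base is the gross recovery, $1,203,200; costs are reimbursed separately.
The matter settled after filing but before depositions began, so the 38.5% rate applies.
$1,203,200 × 38.5% = $463,232.00
Referral share: 19% of $463,232.00 = $88,014.08; lead counsel retains $463,232.00 − $88,014.08 = $375,217.92.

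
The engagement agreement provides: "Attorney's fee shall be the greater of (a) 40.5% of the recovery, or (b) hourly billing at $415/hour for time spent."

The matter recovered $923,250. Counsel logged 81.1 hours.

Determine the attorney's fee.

$373,916.25

(a) 40.5% of $923,250 = $373,916.25
(b) 81.1 × $415 = $33,656.50
The greater is (a): $373,916.25.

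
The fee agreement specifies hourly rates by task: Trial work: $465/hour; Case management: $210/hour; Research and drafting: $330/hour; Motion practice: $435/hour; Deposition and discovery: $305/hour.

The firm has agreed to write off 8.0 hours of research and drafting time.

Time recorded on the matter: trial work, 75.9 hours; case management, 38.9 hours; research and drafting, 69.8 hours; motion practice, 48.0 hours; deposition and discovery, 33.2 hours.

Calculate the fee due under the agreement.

$94,862.50

Trial work: 75.9 × $465 = $35,293.50
Case management: 38.9 × $210 = $8,169.00
Research and drafting: 69.8 × $330 = $23,034.00
Motion practice: 48.0 × $435 = $20,880.00
Deposition and discovery: 33.2 × $305 = $10,126.00
Subtotal: $97,502.50
Write-off: 8.0 × $330 = $2,640.00
Total: $97,502.50 − $2,640.00 = $94,862.50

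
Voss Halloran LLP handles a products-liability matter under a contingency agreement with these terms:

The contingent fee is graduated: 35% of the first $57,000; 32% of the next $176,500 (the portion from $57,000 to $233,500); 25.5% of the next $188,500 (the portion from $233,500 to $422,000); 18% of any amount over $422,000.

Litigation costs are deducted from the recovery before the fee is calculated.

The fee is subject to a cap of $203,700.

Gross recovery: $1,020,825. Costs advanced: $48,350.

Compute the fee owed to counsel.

Fee base (net of costs): $1,020,825 − $48,350 = $972,475
First $57,000 at 35% = $19,950.00
Next $176,500 at 32% = $56,480.00
Next $188,500 at 25.5% = $48,067.50
Remaining $550,475 at 18% = $99,085.50
Fee: $19,950.00 + $56,480.00 + $48,067.50 + $99,085.50 = $223,583.00
$223,583.00 exceeds the $203,700 cap, so the fee is capped at $203,700.00.

$203,700.00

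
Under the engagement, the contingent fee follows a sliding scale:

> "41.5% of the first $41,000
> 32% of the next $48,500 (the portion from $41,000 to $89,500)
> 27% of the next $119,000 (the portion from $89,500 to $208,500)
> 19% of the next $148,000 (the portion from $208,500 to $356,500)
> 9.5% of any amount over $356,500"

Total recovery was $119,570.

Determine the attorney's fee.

$40,653.90

First $41,000 at 41.5% = $17,015.00
Next $48,500 at 32% = $15,520.00
Remaining $30,070 at 27% = $8,118.90
Fee: $17,015.00 + $15,520.00 + $8,118.90 = $40,653.90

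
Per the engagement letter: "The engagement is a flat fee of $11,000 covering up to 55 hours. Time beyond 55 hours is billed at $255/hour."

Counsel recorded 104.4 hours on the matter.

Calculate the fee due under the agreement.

$23,597.00

Flat fee: $11,000.00
Excess hours: 104.4 − 55 = 49.4
Overrun: 49.4 × $255 = $12,597.00
Total: $11,000.00 + $12,597.00 = $23,597.00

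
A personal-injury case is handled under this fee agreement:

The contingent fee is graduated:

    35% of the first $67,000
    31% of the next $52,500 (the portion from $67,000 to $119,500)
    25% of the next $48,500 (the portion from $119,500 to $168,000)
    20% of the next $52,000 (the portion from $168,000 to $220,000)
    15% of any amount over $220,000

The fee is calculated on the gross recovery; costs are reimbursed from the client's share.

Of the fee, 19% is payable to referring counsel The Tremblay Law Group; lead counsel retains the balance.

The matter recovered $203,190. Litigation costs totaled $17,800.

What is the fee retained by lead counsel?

Fee base is the gross recovery, $203,190; costs are reimbursed separately.
First $67,000 at 35% = $23,450.00
Next $52,500 at 31% = $16,275.00
Next $48,500 at 25% = $12,125.00
Remaining $35,190 at 20% = $7,038.00
Fee: $23,450.00 + $16,275.00 + $12,125.00 + $7,038.00 = $58,888.00
Referral share: 19% of $58,888.00 = $11,188.72; lead counsel retains $58,888.00 − $11,188.72 = $47,699.28.

$47,699.28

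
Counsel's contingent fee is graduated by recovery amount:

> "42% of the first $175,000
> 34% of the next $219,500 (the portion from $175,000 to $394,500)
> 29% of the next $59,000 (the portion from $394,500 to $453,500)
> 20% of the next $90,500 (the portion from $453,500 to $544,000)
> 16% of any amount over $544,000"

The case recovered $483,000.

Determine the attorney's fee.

$171,140.00

First $175,000 at 42% = $73,500.00
Next $219,500 at 34% = $74,630.00
Next $59,000 at 29% = $17,110.00
Remaining $29,500 at 20% = $5,900.00
Fee: $73,500.00 + $74,630.00 + $17,110.00 + $5,900.00 = $171,140.00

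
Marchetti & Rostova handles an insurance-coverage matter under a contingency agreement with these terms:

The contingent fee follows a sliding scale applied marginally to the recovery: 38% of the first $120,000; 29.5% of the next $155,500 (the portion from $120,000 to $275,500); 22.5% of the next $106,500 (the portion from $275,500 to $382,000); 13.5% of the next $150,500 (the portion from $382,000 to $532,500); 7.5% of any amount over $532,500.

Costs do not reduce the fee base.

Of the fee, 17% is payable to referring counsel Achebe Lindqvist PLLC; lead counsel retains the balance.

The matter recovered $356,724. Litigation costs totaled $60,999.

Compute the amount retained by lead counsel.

$91,090.76

Fee base is the gross recovery, $356,724; costs are reimbursed separately.
First $120,000 at 38% = $45,600.00
Next $155,500 at 29.5% = $45,872.50
Remaining $81,224 at 22.5% = $18,275.40
Fee: $45,600.00 + $45,872.50 + $18,275.40 = $109,747.90
Referral share: 17% of $109,747.90 = $18,657.14; lead counsel retains $109,747.90 − $18,657.14 = $91,090.76.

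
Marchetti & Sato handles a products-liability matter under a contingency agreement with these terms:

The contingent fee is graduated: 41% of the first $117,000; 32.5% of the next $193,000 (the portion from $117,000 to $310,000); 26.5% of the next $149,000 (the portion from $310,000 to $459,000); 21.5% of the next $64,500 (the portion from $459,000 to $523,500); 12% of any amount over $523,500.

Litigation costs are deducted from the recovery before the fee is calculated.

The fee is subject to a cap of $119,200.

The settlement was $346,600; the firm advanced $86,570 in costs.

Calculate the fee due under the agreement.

Fee base (net of costs): $346,600 − $86,570 = $260,030
First $117,000 at 41% = $47,970.00
Remaining $143,030 at 32.5% = $46,484.75
Fee: $47,970.00 + $46,484.75 = $94,454.75
$94,454.75 is under the $119,200 cap.

$94,454.75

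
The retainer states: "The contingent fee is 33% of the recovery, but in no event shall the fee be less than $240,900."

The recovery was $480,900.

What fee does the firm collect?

33% of $480,900 = $158,697.00
That is below the $240,900 minimum, so the minimum applies.

$240,900.00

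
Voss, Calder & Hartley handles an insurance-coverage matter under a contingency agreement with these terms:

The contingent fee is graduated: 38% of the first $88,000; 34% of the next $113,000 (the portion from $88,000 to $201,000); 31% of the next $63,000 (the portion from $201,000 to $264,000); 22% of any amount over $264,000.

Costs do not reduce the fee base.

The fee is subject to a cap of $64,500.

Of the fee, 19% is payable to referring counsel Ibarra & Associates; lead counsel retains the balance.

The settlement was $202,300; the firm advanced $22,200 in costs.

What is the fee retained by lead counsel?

Fee base is the gross recovery, $202,300; costs are reimbursed separately.
First $88,000 at 38% = $33,440.00
Next $113,000 at 34% = $38,420.00
Remaining $1,300 at 31% = $403.00
Fee: $33,440.00 + $38,420.00 + $403.00 = $72,263.00
$72,263.00 exceeds the $64,500 cap, so the fee is capped at $64,500.00.
Referral share: 19% of $64,500.00 = $12,255.00; lead counsel retains $64,500.00 − $12,255.00 = $52,245.00.

$52,245.00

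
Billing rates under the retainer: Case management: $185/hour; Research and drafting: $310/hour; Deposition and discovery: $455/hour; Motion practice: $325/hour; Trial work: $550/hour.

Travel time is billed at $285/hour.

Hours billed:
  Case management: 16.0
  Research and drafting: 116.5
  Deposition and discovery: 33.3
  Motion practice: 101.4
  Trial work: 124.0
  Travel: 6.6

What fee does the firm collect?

Case management: 16.0 × $185 = $2,960.00
Research and drafting: 116.5 × $310 = $36,115.00
Deposition and discovery: 33.3 × $455 = $15,151.50
Motion practice: 101.4 × $325 = $32,955.00
Trial work: 124.0 × $550 = $68,200.00
Subtotal: $2,960.00 + $36,115.00 + $15,151.50 + $32,955.00 + $68,200.00 = $155,381.50
Travel: 6.6 × $285 = $1,881.00
Total: $155,381.50 + $1,881.00 = $157,262.50

$157,262.50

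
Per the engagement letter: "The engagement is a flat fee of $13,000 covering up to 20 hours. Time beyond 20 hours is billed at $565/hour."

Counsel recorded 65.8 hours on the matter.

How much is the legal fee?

Flat fee: $13,000.00
Excess hours: 65.8 − 20 = 45.8
Overrun: 45.8 × $565 = $25,877.00
Total: $13,000.00 + $25,877.00 = $38,877.00

$38,877.00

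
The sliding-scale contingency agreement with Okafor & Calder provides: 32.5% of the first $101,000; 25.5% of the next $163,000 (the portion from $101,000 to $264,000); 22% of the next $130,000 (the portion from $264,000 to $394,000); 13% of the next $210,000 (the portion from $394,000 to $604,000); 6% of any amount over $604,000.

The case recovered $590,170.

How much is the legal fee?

$128,492.10

First $101,000 at 32.5% = $32,825.00
Next $163,000 at 25.5% = $41,565.00
Next $130,000 at 22% = $28,600.00
Remaining $196,170 at 13% = $25,502.10
Fee: $32,825.00 + $41,565.00 + $28,600.00 + $25,502.10 = $128,492.10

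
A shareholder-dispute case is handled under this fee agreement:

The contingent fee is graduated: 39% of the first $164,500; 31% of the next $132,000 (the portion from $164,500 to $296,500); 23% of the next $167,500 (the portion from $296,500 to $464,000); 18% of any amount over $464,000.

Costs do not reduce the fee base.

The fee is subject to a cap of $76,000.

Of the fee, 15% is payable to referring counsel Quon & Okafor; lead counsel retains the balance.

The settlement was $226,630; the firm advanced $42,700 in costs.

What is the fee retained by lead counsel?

$64,600.00

Fee base is the gross recovery, $226,630; costs are reimbursed separately.
First $164,500 at 39% = $64,155.00
Remaining $62,130 at 31% = $19,260.30
Fee: $64,155.00 + $19,260.30 = $83,415.30
$83,415.30 exceeds the $76,000 cap, so the fee is capped at $76,000.00.
Referral share: 15% of $76,000.00 = $11,400.00; lead counsel retains $76,000.00 − $11,400.00 = $64,600.00.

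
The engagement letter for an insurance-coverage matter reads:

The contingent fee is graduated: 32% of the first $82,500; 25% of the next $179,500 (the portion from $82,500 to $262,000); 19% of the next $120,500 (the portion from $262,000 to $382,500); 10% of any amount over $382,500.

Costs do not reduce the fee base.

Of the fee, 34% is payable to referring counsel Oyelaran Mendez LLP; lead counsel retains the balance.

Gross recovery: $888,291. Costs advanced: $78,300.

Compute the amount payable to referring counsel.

$49,214.69

Fee base is the gross recovery, $888,291; costs are reimbursed separately.
First $82,500 at 32% = $26,400.00
Next $179,500 at 25% = $44,875.00
Next $120,500 at 19% = $22,895.00
Remaining $505,791 at 10% = $50,579.10
Fee: $26,400.00 + $44,875.00 + $22,895.00 + $50,579.10 = $144,749.10
Referral share: 34% of $144,749.10 = $49,214.69; lead counsel retains $144,749.10 − $49,214.69 = $95,534.41.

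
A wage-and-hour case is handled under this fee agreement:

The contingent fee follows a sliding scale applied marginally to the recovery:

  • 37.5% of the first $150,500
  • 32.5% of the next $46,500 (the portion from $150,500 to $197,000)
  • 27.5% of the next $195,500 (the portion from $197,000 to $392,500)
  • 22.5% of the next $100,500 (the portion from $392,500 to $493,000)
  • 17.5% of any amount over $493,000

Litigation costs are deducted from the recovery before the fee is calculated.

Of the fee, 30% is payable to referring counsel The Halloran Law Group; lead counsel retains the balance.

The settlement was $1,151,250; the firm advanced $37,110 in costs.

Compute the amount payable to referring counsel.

$76,987.35

Fee base (net of costs): $1,151,250 − $37,110 = $1,114,140
First $150,500 at 37.5% = $56,437.50
Next $46,500 at 32.5% = $15,112.50
Next $195,500 at 27.5% = $53,762.50
Next $100,500 at 22.5% = $22,612.50
Remaining $621,140 at 17.5% = $108,699.50
Fee: $56,437.50 + $15,112.50 + $53,762.50 + $22,612.50 + $108,699.50 = $256,624.50
Referral share: 30% of $256,624.50 = $76,987.35; lead counsel retains $256,624.50 − $76,987.35 = $179,637.15.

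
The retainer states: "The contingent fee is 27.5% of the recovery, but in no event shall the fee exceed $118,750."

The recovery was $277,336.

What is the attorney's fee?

27.5% of $277,336 = $76,267.40
That is under the $118,750 cap.

$76,267.40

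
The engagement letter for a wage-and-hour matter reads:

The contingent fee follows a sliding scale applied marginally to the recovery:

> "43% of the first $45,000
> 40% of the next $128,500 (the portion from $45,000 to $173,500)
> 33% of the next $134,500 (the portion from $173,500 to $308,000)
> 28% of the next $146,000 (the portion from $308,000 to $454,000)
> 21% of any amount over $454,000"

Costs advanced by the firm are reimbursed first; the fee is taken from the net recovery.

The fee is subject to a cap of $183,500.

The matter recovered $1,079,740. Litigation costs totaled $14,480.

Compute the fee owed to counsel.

$183,500.00

Fee base (net of costs): $1,079,740 − $14,480 = $1,065,260
First $45,000 at 43% = $19,350.00
Next $128,500 at 40% = $51,400.00
Next $134,500 at 33% = $44,385.00
Next $146,000 at 28% = $40,880.00
Remaining $611,260 at 21% = $128,364.60
Fee: $19,350.00 + $51,400.00 + $44,385.00 + $40,880.00 + $128,364.60 = $284,379.60
$284,379.60 exceeds the $183,500 cap, so the fee is capped at $183,500.00.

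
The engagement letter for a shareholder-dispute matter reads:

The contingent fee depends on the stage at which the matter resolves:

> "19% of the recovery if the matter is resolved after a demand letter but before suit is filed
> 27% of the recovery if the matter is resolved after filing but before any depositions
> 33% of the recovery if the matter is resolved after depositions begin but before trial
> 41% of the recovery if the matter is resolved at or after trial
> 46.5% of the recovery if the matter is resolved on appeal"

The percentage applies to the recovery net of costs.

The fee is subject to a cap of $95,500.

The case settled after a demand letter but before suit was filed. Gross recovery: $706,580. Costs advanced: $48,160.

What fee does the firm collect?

$95,500.00

Fee base (net of costs): $706,580 − $48,160 = $658,420
The matter settled after a demand letter but before suit was filed, so the 19% rate applies.
$658,420 × 19% = $125,099.80
$125,099.80 exceeds the $95,500 cap, so the fee is capped at $95,500.00.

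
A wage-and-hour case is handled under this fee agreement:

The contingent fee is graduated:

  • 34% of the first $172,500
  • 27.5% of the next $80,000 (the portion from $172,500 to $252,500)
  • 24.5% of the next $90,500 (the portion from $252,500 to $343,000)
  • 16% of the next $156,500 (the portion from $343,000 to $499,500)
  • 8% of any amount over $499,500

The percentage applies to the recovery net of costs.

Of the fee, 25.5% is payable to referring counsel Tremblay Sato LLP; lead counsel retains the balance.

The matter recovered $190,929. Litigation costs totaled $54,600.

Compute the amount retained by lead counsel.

$34,532.14

Fee base (net of costs): $190,929 − $54,600 = $136,329
First $136,329 at 34% = $46,351.86
Referral share: 25.5% of $46,351.86 = $11,819.72; lead counsel retains $46,351.86 − $11,819.72 = $34,532.14.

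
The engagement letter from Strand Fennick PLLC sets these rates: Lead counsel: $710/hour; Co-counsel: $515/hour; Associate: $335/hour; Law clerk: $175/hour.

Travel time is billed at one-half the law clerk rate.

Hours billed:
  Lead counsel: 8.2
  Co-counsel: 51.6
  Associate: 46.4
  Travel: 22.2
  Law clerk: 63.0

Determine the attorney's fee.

$60,907.50

Lead counsel: 8.2 × $710 = $5,822.00
Co-counsel: 51.6 × $515 = $26,574.00
Associate: 46.4 × $335 = $15,544.00
Law clerk: 63.0 × $175 = $11,025.00
Subtotal: $5,822.00 + $26,574.00 + $15,544.00 + $11,025.00 = $58,965.00
Travel: 22.2 × ($175 ÷ 2) = 22.2 × $87.50 = $1,942.50
Total: $58,965.00 + $1,942.50 = $60,907.50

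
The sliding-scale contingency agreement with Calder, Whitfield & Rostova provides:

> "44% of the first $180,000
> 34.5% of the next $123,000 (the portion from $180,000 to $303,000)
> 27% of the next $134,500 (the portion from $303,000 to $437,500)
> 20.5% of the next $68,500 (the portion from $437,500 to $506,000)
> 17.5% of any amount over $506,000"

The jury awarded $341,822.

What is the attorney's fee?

$132,116.94

First $180,000 at 44% = $79,200.00
Next $123,000 at 34.5% = $42,435.00
Remaining $38,822 at 27% = $10,481.94
Fee: $79,200.00 + $42,435.00 + $10,481.94 = $132,116.94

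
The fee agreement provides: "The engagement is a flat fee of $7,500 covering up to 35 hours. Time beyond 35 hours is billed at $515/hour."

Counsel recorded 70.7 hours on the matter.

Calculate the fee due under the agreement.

Flat fee: $7,500.00
Excess hours: 70.7 − 35 = 35.7
Overrun: 35.7 × $515 = $18,385.50
Total: $7,500.00 + $18,385.50 = $25,885.50

$25,885.50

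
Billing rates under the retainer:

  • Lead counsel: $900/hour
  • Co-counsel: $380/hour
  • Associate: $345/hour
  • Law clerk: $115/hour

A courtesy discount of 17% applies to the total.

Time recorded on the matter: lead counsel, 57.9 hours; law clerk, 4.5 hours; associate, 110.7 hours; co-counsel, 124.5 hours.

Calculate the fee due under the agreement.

$114,647.07

Lead counsel: 57.9 × $900 = $52,110.00
Co-counsel: 124.5 × $380 = $47,310.00
Associate: 110.7 × $345 = $38,191.50
Law clerk: 4.5 × $115 = $517.50
Subtotal: $138,129.00
Less 17% discount: −$23,481.93
Total: $138,129.00 − $23,481.93 = $114,647.07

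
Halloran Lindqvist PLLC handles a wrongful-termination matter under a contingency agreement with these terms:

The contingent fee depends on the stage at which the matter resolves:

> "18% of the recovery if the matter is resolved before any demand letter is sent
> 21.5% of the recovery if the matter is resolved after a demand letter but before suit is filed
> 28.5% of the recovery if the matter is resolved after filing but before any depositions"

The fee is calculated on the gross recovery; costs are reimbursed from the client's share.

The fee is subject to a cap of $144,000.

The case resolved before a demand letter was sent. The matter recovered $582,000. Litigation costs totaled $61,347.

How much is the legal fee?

Fee base is the gross recovery, $582,000; costs are reimbursed separately.
The matter resolved before a demand letter was sent, so the 18% rate applies.
$582,000 × 18% = $104,760.00
$104,760.00 is under the $144,000 cap.

$104,760.00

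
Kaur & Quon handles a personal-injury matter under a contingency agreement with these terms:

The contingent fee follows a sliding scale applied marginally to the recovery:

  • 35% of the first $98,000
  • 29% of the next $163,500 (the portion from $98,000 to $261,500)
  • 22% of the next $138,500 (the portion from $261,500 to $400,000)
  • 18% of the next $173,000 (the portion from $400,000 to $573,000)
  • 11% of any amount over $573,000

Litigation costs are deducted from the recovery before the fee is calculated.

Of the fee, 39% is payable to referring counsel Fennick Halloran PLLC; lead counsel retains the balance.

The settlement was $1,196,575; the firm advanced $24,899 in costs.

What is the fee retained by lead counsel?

$127,599.41

Fee base (net of costs): $1,196,575 − $24,899 = $1,171,676
First $98,000 at 35% = $34,300.00
Next $163,500 at 29% = $47,415.00
Next $138,500 at 22% = $30,470.00
Next $173,000 at 18% = $31,140.00
Remaining $598,676 at 11% = $65,854.36
Fee: $34,300.00 + $47,415.00 + $30,470.00 + $31,140.00 + $65,854.36 = $209,179.36
Referral share: 39% of $209,179.36 = $81,579.95; lead counsel retains $209,179.36 − $81,579.95 = $127,599.41.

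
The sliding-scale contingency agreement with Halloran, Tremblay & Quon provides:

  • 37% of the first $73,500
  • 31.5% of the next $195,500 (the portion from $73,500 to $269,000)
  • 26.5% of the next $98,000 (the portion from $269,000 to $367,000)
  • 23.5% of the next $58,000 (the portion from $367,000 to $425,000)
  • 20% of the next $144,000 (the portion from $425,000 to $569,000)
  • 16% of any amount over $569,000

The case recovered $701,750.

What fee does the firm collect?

$178,417.50

First $73,500 at 37% = $27,195.00
Next $195,500 at 31.5% = $61,582.50
Next $98,000 at 26.5% = $25,970.00
Next $58,000 at 23.5% = $13,630.00
Next $144,000 at 20% = $28,800.00
Remaining $132,750 at 16% = $21,240.00
Fee: $27,195.00 + $61,582.50 + $25,970.00 + $13,630.00 + $28,800.00 + $21,240.00 = $178,417.50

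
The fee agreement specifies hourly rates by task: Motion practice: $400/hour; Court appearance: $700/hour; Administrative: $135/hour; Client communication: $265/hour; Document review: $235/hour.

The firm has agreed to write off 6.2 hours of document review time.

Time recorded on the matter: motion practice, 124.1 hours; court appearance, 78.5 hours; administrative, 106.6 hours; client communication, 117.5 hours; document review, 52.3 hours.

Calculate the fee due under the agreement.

Motion practice: 124.1 × $400 = $49,640.00
Court appearance: 78.5 × $700 = $54,950.00
Administrative: 106.6 × $135 = $14,391.00
Client communication: 117.5 × $265 = $31,137.50
Document review: 52.3 × $235 = $12,290.50
Subtotal: $162,409.00
Write-off: 6.2 × $235 = $1,457.00
Total: $162,409.00 − $1,457.00 = $160,952.00

$160,952.00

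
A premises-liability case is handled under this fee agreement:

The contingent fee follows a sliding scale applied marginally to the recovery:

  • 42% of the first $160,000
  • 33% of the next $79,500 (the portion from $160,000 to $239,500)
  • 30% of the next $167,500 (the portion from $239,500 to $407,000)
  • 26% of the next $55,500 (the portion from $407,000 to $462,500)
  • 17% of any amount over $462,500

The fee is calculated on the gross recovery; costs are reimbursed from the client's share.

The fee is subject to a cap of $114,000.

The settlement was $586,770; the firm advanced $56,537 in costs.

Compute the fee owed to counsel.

$114,000.00

Fee base is the gross recovery, $586,770; costs are reimbursed separately.
First $160,000 at 42% = $67,200.00
Next $79,500 at 33% = $26,235.00
Next $167,500 at 30% = $50,250.00
Next $55,500 at 26% = $14,430.00
Remaining $124,270 at 17% = $21,125.90
Fee: $67,200.00 + $26,235.00 + $50,250.00 + $14,430.00 + $21,125.90 = $179,240.90
$179,240.90 exceeds the $114,000 cap, so the fee is capped at $114,000.00.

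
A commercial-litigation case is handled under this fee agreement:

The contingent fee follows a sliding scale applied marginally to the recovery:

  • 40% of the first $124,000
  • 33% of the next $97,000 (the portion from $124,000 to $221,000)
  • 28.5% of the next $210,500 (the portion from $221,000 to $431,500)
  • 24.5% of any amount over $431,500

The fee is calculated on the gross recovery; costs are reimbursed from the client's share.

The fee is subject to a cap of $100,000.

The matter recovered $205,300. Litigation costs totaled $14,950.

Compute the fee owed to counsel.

Fee base is the gross recovery, $205,300; costs are reimbursed separately.
First $124,000 at 40% = $49,600.00
Remaining $81,300 at 33% = $26,829.00
Fee: $49,600.00 + $26,829.00 = $76,429.00
$76,429.00 is under the $100,000 cap.

$76,429.00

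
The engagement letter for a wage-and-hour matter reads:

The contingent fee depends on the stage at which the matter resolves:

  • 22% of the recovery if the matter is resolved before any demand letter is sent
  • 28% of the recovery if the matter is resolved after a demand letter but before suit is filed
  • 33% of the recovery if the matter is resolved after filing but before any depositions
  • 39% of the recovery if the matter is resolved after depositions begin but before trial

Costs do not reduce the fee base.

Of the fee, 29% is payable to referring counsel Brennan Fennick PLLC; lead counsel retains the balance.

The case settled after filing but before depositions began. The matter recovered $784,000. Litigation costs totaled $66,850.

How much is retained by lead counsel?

$183,691.20

Fee base is the gross recovery, $784,000; costs are reimbursed separately.
The matter settled after filing but before depositions began, so the 33% rate applies.
$784,000 × 33% = $258,720.00
Referral share: 29% of $258,720.00 = $75,028.80; lead counsel retains $258,720.00 − $75,028.80 = $183,691.20.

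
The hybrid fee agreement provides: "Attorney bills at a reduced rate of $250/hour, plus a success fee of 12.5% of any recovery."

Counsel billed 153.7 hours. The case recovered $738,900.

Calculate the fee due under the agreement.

$130,787.50

Hourly: 153.7 × $250 = $38,425.00
Success fee: 12.5% of $738,900 = $92,362.50
Total: $38,425.00 + $92,362.50 = $130,787.50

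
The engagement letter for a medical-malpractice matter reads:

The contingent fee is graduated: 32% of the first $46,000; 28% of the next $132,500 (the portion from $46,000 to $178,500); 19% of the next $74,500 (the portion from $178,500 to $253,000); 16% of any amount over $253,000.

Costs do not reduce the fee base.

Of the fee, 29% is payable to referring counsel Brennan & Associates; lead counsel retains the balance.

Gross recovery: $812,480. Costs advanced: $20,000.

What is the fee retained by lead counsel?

$110,399.18

Fee base is the gross recovery, $812,480; costs are reimbursed separately.
First $46,000 at 32% = $14,720.00
Next $132,500 at 28% = $37,100.00
Next $74,500 at 19% = $14,155.00
Remaining $559,480 at 16% = $89,516.80
Fee: $14,720.00 + $37,100.00 + $14,155.00 + $89,516.80 = $155,491.80
Referral share: 29% of $155,491.80 = $45,092.62; lead counsel retains $155,491.80 − $45,092.62 = $110,399.18.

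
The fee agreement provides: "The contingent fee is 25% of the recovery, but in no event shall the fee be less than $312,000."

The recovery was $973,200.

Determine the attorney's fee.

25% of $973,200 = $243,300.00
That is below the $312,000 minimum, so the minimum applies.

$312,000.00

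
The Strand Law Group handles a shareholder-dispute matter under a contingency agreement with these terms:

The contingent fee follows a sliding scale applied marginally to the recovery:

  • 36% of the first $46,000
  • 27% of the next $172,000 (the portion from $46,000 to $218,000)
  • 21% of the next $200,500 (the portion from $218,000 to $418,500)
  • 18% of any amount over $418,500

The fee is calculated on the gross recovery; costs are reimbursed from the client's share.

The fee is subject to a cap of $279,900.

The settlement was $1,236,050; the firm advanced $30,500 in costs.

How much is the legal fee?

Fee base is the gross recovery, $1,236,050; costs are reimbursed separately.
First $46,000 at 36% = $16,560.00
Next $172,000 at 27% = $46,440.00
Next $200,500 at 21% = $42,105.00
Remaining $817,550 at 18% = $147,159.00
Fee: $16,560.00 + $46,440.00 + $42,105.00 + $147,159.00 = $252,264.00
$252,264.00 is under the $279,900 cap.

$252,264.00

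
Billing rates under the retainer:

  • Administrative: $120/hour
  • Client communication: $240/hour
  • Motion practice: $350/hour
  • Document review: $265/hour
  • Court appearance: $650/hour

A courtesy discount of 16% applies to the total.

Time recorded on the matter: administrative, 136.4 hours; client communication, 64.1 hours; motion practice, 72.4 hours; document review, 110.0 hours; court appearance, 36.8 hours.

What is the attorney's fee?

$92,536.08

Administrative: 136.4 × $120 = $16,368.00
Client communication: 64.1 × $240 = $15,384.00
Motion practice: 72.4 × $350 = $25,340.00
Document review: 110.0 × $265 = $29,150.00
Court appearance: 36.8 × $650 = $23,920.00
Subtotal: $110,162.00
Less 16% discount: −$17,625.92
Total: $110,162.00 − $17,625.92 = $92,536.08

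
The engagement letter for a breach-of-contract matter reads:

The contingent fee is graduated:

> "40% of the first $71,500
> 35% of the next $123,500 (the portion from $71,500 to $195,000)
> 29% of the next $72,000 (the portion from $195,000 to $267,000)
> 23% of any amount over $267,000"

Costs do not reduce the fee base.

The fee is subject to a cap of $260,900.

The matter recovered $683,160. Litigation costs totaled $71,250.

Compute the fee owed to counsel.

$188,421.80

Fee base is the gross recovery, $683,160; costs are reimbursed separately.
First $71,500 at 40% = $28,600.00
Next $123,500 at 35% = $43,225.00
Next $72,000 at 29% = $20,880.00
Remaining $416,160 at 23% = $95,716.80
Fee: $28,600.00 + $43,225.00 + $20,880.00 + $95,716.80 = $188,421.80
$188,421.80 is under the $260,900 cap.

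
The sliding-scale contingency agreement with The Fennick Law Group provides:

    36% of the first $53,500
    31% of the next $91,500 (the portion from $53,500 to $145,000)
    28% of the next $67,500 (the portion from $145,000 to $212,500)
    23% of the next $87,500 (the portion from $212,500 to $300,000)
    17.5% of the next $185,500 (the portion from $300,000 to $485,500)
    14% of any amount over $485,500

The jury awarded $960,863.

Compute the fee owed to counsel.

First $53,500 at 36% = $19,260.00
Next $91,500 at 31% = $28,365.00
Next $67,500 at 28% = $18,900.00
Next $87,500 at 23% = $20,125.00
Next $185,500 at 17.5% = $32,462.50
Remaining $475,363 at 14% = $66,550.82
Fee: $19,260.00 + $28,365.00 + $18,900.00 + $20,125.00 + $32,462.50 + $66,550.82 = $185,663.32

$185,663.32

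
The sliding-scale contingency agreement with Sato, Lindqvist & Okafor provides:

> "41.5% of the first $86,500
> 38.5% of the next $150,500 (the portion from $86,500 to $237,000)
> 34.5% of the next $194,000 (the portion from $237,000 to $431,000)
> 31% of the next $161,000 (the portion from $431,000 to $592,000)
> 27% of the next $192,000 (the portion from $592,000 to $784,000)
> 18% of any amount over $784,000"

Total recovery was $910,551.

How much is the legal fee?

First $86,500 at 41.5% = $35,897.50
Next $150,500 at 38.5% = $57,942.50
Next $194,000 at 34.5% = $66,930.00
Next $161,000 at 31% = $49,910.00
Next $192,000 at 27% = $51,840.00
Remaining $126,551 at 18% = $22,779.18
Fee: $35,897.50 + $57,942.50 + $66,930.00 + $49,910.00 + $51,840.00 + $22,779.18 = $285,299.18

$285,299.18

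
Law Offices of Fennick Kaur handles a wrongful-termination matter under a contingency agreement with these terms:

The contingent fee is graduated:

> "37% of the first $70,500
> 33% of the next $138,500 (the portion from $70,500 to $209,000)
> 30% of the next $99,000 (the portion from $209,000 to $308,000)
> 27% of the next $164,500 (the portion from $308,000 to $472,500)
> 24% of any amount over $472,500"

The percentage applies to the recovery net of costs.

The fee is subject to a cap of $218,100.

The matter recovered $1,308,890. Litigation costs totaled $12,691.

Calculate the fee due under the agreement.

Fee base (net of costs): $1,308,890 − $12,691 = $1,296,199
First $70,500 at 37% = $26,085.00
Next $138,500 at 33% = $45,705.00
Next $99,000 at 30% = $29,700.00
Next $164,500 at 27% = $44,415.00
Remaining $823,699 at 24% = $197,687.76
Fee: $26,085.00 + $45,705.00 + $29,700.00 + $44,415.00 + $197,687.76 = $343,592.76
$343,592.76 exceeds the $218,100 cap, so the fee is capped at $218,100.00.

$218,100.00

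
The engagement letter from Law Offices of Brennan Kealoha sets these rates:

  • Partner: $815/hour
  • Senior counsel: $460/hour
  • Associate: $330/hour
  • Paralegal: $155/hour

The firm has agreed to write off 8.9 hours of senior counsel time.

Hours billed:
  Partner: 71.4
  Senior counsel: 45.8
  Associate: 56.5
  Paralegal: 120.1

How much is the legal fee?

Partner: 71.4 × $815 = $58,191.00
Senior counsel: 45.8 × $460 = $21,068.00
Associate: 56.5 × $330 = $18,645.00
Paralegal: 120.1 × $155 = $18,615.50
Subtotal: $116,519.50
Write-off: 8.9 × $460 = $4,094.00
Total: $116,519.50 − $4,094.00 = $112,425.50

$112,425.50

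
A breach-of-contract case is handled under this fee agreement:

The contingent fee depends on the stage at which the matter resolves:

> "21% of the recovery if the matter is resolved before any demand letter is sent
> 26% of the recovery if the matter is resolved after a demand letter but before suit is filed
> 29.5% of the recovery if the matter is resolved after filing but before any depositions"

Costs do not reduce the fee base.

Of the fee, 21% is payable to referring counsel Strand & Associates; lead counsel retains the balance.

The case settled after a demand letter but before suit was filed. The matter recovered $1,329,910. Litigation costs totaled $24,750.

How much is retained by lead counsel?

Fee base is the gross recovery, $1,329,910; costs are reimbursed separately.
The matter settled after a demand letter but before suit was filed, so the 26% rate applies.
$1,329,910 × 26% = $345,776.60
Referral share: 21% of $345,776.60 = $72,613.09; lead counsel retains $345,776.60 − $72,613.09 = $273,163.51.

$273,163.51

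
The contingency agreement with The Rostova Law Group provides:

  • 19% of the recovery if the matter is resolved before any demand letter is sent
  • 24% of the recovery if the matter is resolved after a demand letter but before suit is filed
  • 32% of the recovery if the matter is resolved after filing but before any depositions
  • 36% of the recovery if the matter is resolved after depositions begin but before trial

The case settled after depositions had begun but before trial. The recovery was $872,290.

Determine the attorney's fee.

The matter settled after depositions had begun but before trial, so the 36% rate applies.
$872,290 × 36% = $314,024.40

$314,024.40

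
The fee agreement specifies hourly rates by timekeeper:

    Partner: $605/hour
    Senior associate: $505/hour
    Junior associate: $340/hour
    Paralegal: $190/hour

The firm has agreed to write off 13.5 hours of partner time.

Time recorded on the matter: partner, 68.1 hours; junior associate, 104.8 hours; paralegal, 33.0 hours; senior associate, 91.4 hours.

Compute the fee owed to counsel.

$121,092.00

Partner: 68.1 × $605 = $41,200.50
Senior associate: 91.4 × $505 = $46,157.00
Junior associate: 104.8 × $340 = $35,632.00
Paralegal: 33.0 × $190 = $6,270.00
Subtotal: $129,259.50
Write-off: 13.5 × $605 = $8,167.50
Total: $129,259.50 − $8,167.50 = $121,092.00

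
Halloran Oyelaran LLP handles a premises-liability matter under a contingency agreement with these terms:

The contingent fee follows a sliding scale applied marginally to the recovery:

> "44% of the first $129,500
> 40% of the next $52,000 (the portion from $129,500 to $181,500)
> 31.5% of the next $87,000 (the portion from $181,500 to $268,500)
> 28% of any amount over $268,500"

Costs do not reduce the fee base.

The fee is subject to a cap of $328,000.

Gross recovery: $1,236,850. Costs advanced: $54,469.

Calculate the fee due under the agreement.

Fee base is the gross recovery, $1,236,850; costs are reimbursed separately.
First $129,500 at 44% = $56,980.00
Next $52,000 at 40% = $20,800.00
Next $87,000 at 31.5% = $27,405.00
Remaining $968,350 at 28% = $271,138.00
Fee: $56,980.00 + $20,800.00 + $27,405.00 + $271,138.00 = $376,323.00
$376,323.00 exceeds the $328,000 cap, so the fee is capped at $328,000.00.

$328,000.00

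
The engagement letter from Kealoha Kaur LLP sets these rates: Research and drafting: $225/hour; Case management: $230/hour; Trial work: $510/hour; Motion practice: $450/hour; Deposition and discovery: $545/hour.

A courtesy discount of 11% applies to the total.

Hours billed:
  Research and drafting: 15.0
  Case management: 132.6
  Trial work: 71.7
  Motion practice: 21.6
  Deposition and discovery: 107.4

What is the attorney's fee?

$123,436.77

Research and drafting: 15.0 × $225 = $3,375.00
Case management: 132.6 × $230 = $30,498.00
Trial work: 71.7 × $510 = $36,567.00
Motion practice: 21.6 × $450 = $9,720.00
Deposition and discovery: 107.4 × $545 = $58,533.00
Subtotal: $138,693.00
Less 11% discount: −$15,256.23
Total: $138,693.00 − $15,256.23 = $123,436.77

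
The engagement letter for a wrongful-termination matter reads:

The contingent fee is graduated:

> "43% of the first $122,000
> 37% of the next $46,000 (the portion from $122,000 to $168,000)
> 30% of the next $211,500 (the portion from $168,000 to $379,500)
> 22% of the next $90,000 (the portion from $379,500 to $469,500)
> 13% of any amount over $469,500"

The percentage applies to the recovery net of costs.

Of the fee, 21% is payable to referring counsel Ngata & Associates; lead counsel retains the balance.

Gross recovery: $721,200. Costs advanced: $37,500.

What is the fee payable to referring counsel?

$37,920.96

Fee base (net of costs): $721,200 − $37,500 = $683,700
First $122,000 at 43% = $52,460.00
Next $46,000 at 37% = $17,020.00
Next $211,500 at 30% = $63,450.00
Next $90,000 at 22% = $19,800.00
Remaining $214,200 at 13% = $27,846.00
Fee: $52,460.00 + $17,020.00 + $63,450.00 + $19,800.00 + $27,846.00 = $180,576.00
Referral share: 21% of $180,576.00 = $37,920.96; lead counsel retains $180,576.00 − $37,920.96 = $142,655.04.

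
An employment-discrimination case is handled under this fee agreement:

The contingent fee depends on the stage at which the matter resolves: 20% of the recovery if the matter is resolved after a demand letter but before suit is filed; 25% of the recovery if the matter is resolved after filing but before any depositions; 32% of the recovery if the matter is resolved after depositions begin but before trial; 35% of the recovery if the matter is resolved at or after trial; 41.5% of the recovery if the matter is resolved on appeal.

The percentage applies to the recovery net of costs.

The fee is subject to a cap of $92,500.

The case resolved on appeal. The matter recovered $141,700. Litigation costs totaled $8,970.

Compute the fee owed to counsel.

Fee base (net of costs): $141,700 − $8,970 = $132,730
The matter resolved on appeal, so the 41.5% rate applies.
$132,730 × 41.5% = $55,082.95
$55,082.95 is under the $92,500 cap.

$55,082.95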